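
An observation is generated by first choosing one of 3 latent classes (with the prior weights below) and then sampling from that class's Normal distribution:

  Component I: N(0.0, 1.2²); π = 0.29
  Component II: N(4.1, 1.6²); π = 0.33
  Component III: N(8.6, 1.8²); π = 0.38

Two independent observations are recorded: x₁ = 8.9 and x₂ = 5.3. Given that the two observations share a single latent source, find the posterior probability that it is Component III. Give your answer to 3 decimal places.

0.952

The responsibility of component k is π_k f_k(x) divided by Σ_j π_j f_j(x).
Since both observations come from the same component, the likelihood for component k is f_k(x₁)·f_k(x₂).
  f_I = [(1/(1.2·√(2π)))·exp(−(8.9−0.0)²/(2·1.2²)) = 0.332452·exp(-27.50347) = 3.77679e-13] × [1.9313e-05] = 7.29411e-18
  f_II = [(1/(1.6·√(2π)))·exp(−(8.9−4.1)²/(2·1.6²)) = 0.249339·exp(-4.50000) = 0.00276991] × [0.188211] = 0.000521326
  f_III = [(1/(1.8·√(2π)))·exp(−(8.9−8.6)²/(2·1.8²)) = 0.221635·exp(-0.01389) = 0.218578] × [0.041284] = 0.00902375
Unnormalised posteriors:
  π_I·f_I = 0.29 × 7.29411e-18 = 2.11529e-18
  π_II·f_II = 0.33 × 0.000521326 = 0.000172038
  π_III·f_III = 0.38 × 0.00902375 = 0.00342903
Evidence: 2.11529e-18 + 0.000172038 + 0.00342903 = 0.00360106
P(Component III | x₁,x₂) = 0.00342903 / 0.00360106 ≈ 0.952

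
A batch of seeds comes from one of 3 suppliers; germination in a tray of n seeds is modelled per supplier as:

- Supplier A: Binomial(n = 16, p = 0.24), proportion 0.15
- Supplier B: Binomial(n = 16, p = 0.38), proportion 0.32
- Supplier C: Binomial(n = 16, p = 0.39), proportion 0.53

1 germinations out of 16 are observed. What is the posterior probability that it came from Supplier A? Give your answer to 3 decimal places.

Apply Bayes' rule: the posterior for each component is proportional to its prior times its likelihood at x.
Binomial probabilities:
  p_A = 0.0625943
  p_B = 0.00467497
  p_C = 0.00375952
Unnormalised posteriors:
  π_A·p_A = 0.15 × 0.0625943 = 0.00938915
  π_B·p_B = 0.32 × 0.00467497 = 0.00149599
  π_C·p_C = 0.53 × 0.00375952 = 0.00199254
Normaliser: 0.00938915 + 0.00149599 + 0.00199254 = 0.0128777
P(Supplier A | x) ≈ 0.729

0.729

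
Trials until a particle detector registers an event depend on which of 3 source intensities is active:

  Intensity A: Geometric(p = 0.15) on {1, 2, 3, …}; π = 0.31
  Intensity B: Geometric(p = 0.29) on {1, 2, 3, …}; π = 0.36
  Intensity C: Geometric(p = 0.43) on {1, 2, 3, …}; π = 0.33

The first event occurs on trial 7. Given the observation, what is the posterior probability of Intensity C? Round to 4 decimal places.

0.1360

Apply Bayes' rule: the posterior for each component is proportional to its prior times its likelihood at x.
Evaluate each component's likelihood at the observed value:
  p_A = 0.0565724
  p_B = 0.0371491
  p_C = 0.0147475
Weight by the priors:
  π_A·p_A = 0.31 × 0.0565724 = 0.0175375
  π_B·p_B = 0.36 × 0.0371491 = 0.0133737
  π_C·p_C = 0.33 × 0.0147475 = 0.00486667
Sum: 0.0175375 + 0.0133737 + 0.00486667 = 0.0357778
So the posterior for Intensity C is 0.00486667 / 0.0357778 ≈ 0.1360.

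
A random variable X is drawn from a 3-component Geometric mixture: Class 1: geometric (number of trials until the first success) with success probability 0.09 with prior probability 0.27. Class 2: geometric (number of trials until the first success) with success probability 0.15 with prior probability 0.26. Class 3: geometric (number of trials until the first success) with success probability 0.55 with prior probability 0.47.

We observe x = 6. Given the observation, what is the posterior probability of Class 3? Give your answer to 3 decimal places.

0.128

The responsibility of component k is w_k f_k(x) divided by Σ_j w_j f_j(x).
Evaluate each component's likelihood at the observed value:
  p_1 = 0.0561629
  p_2 = 0.0665558
  p_3 = 0.010149
Weight by the priors:
  w_1·p_1 = 0.27 × 0.0561629 = 0.015164
  w_2·p_2 = 0.26 × 0.0665558 = 0.0173045
  w_3·p_3 = 0.47 × 0.010149 = 0.00477005
Marginal: 0.015164 + 0.0173045 + 0.00477005 = 0.0372385
P(Class 3 | 6) ≈ 0.128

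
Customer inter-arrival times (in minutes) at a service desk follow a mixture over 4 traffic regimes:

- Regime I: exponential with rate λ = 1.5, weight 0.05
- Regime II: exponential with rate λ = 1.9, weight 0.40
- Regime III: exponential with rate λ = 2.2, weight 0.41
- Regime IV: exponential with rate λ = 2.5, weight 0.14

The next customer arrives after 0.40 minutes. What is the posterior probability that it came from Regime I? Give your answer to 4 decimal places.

Posterior ∝ prior × likelihood, so P(k | x) ∝ w_k f_k(x); normalise over all components.
Component likelihoods at x = 0.40 minutes:
  p_I = 0.823217
  p_II = 0.888566
  p_III = 0.912522
  p_IV = 0.919699
Weight by the priors:
  w_I·p_I = 0.05 × 0.823217 = 0.0411609
  w_II·p_II = 0.40 × 0.888566 = 0.355426
  w_III·p_III = 0.41 × 0.912522 = 0.374134
  w_IV·p_IV = 0.14 × 0.919699 = 0.128758
Evidence: 0.0411609 + 0.355426 + 0.374134 + 0.128758 = 0.899479
Responsibility of Regime I: 0.0411609 / 0.899479 ≈ 0.0458

0.0458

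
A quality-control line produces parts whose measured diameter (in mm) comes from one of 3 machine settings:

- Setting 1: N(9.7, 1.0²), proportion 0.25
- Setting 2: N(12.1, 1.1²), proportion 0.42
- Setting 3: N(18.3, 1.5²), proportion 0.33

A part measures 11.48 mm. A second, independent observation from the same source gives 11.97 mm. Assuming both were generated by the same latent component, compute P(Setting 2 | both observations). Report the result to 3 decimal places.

0.987

Apply Bayes' rule: the posterior for each component is proportional to its prior times its likelihood at x.
Since both observations come from the same component, the likelihood for component k is f_k(x₁)·f_k(x₂).
  f_1 = [(1/(1.0·√(2π)))·exp(−(11.48−9.7)²/(2·1.0²)) = 0.398942·exp(-1.58420) = 0.0818278] × [0.030337] = 0.00248241
  f_2 = [(1/(1.1·√(2π)))·exp(−(11.48−12.1)²/(2·1.1²)) = 0.362675·exp(-0.15884) = 0.309409] × [0.360151] = 0.111434
  f_3 = [(1/(1.5·√(2π)))·exp(−(11.48−18.3)²/(2·1.5²)) = 0.265962·exp(-10.33609) = 8.62805e-06] × [3.61222e-05] = 3.11664e-10
Multiply by the mixture weights:
  P(Z=1)·f_1 = 0.25 × 0.00248241 = 0.000620601
  P(Z=2)·f_2 = 0.42 × 0.111434 = 0.0468022
  P(Z=3)·f_3 = 0.33 × 3.11664e-10 = 1.02849e-10
Evidence: 0.000620601 + 0.0468022 + 1.02849e-10 = 0.0474228
P(Setting 2 | data) = 0.0468022 / 0.0474228 ≈ 0.987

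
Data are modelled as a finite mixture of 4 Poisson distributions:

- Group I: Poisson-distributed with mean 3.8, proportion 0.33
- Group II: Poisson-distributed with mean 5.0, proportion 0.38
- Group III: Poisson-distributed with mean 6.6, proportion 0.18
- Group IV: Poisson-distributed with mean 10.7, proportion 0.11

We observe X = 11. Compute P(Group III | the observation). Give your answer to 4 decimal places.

0.2761

Apply Bayes' rule: the posterior for each component is proportional to its prior times its likelihood at x.
Poisson probabilities:
  L_I = e^(−3.8)·3.8^11/11! = 0.00133704
  L_II = e^(−5.0)·5.0^11/11! = 0.00824218
  L_III = e^(−6.6)·6.6^11/11! = 0.0352764
  L_IV = e^(−10.7)·10.7^11/11! = 0.118882
Unnormalised posteriors:
  π_I·L_I = 0.33 × 0.00133704 = 0.000441224
  π_II·L_II = 0.38 × 0.00824218 = 0.00313203
  π_III·L_III = 0.18 × 0.0352764 = 0.00634975
  π_IV·L_IV = 0.11 × 0.118882 = 0.013077
Evidence: 0.000441224 + 0.00313203 + 0.00634975 + 0.013077 = 0.023
P(Group III | data) = 0.00634975 / 0.023 ≈ 0.2761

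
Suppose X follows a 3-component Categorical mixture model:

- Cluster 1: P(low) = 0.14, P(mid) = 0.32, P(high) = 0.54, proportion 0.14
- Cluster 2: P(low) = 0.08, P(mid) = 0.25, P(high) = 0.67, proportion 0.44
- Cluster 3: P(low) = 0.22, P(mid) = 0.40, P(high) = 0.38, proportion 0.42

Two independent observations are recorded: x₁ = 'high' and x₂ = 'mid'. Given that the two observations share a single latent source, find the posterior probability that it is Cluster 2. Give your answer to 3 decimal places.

Apply Bayes' rule: the posterior for each component is proportional to its prior times its likelihood at x.
Since both observations come from the same component, the likelihood for component k is f_k(x₁)·f_k(x₂).
  p_1 = [0.54] × [0.32] = 0.1728
  p_2 = [0.67] × [0.25] = 0.1675
  p_3 = [0.38] × [0.4] = 0.152
Multiply by the mixture weights:
  π_1·p_1 = 0.14 × 0.1728 = 0.024192
  π_2·p_2 = 0.44 × 0.1675 = 0.0737
  π_3·p_3 = 0.42 × 0.152 = 0.06384
Denominator: 0.024192 + 0.0737 + 0.06384 = 0.161732
Responsibility of Cluster 2: 0.0737 / 0.161732 ≈ 0.456

0.456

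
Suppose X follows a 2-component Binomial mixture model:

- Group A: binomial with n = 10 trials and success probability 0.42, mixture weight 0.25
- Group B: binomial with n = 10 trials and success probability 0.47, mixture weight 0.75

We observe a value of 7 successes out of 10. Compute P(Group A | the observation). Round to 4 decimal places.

0.1658

P(component k | x) = P(Z=k)·f_k(x) / marginal(x), where marginal(x) = Σ_j P(Z=j)·f_j(x).
Component likelihoods at x = 7 successes out of 10:
  L_A = C(10,7)·0.42^7·0.58^3 = 120·0.00230539·0.195112 = 0.0539772
  L_B = C(10,7)·0.47^7·0.53^3 = 120·0.00506623·0.148877 = 0.0905094
Weight by the priors:
  P(Z=A)·L_A = 0.25 × 0.0539772 = 0.0134943
  P(Z=B)·L_B = 0.75 × 0.0905094 = 0.0678821
Evidence: 0.0134943 + 0.0678821 = 0.0813764
P(Group A | x) = 0.0134943 / 0.0813764 ≈ 0.1658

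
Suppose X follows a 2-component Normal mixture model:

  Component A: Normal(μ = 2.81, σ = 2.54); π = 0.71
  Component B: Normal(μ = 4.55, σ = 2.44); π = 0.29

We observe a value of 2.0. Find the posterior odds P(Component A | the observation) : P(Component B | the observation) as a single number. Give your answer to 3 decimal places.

3.859

Since P(k|x) ∝ w_k f_k(x), the posterior odds are w_i f_i(x) / (w_j f_j(x)).
Normal densities:
  f_A = 0.149277
  f_B = 0.0947006
Posterior odds = (w_A·f_A) / (w_B·f_B) = (0.71·0.149277) / (0.29·0.0947006) = 0.105987 / 0.0274632 ≈ 3.859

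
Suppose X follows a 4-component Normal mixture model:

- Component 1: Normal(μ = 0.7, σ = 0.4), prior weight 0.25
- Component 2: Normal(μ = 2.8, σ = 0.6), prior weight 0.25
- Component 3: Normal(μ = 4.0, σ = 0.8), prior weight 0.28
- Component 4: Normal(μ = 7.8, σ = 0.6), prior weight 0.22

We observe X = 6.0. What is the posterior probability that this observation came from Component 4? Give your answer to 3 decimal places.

0.209

Apply Bayes' rule: the posterior for each component is proportional to its prior times its likelihood at x.
Evaluate each component's likelihood at the observed value:
  L_1 = (1/(0.4·√(2π)))·exp(−(6.0−0.7)²/(2·0.4²)) = 0.997356·exp(-87.78125) = 7.51515e-39
  L_2 = (1/(0.6·√(2π)))·exp(−(6.0−2.8)²/(2·0.6²)) = 0.664904·exp(-14.22222) = 4.42717e-07
  L_3 = (1/(0.8·√(2π)))·exp(−(6.0−4.0)²/(2·0.8²)) = 0.498678·exp(-3.12500) = 0.0219104
  L_4 = (1/(0.6·√(2π)))·exp(−(6.0−7.8)²/(2·0.6²)) = 0.664904·exp(-4.50000) = 0.00738641
Weight by the priors:
  π_1·L_1 = 0.25 × 7.51515e-39 = 1.87879e-39
  π_2·L_2 = 0.25 × 4.42717e-07 = 1.10679e-07
  π_3·L_3 = 0.28 × 0.0219104 = 0.00613491
  π_4·L_4 = 0.22 × 0.00738641 = 0.00162501
Evidence: 1.87879e-39 + 1.10679e-07 + 0.00613491 + 0.00162501 = 0.00776003
So the posterior for Component 4 is 0.00162501 / 0.00776003 ≈ 0.209.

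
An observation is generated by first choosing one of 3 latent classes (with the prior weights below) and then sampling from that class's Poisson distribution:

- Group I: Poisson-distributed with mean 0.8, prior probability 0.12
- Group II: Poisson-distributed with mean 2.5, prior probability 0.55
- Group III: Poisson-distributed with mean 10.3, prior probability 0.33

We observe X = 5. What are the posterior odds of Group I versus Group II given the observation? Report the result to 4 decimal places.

0.0040

Only the two components matter; the odds are (π_i f_i(x)) / (π_j f_j(x)).
Evaluate each component's likelihood at the observed value:
  L_I = e^(−0.8)·0.8^5/5! = 0.00122697
  L_II = e^(−2.5)·2.5^5/5! = 0.0668009
  L_III = e^(−10.3)·10.3^5/5! = 0.0324916
0.000147236 / 0.0367405 ≈ 0.0040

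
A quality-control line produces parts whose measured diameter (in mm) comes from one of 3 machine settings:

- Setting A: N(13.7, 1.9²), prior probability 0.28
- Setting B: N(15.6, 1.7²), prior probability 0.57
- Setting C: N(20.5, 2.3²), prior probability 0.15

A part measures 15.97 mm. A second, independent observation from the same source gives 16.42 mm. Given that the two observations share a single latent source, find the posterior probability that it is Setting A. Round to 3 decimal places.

0.073

By Bayes' theorem, P(k | x) = w_k f_k(x) / Σ_j w_j f_j(x).
Since both observations come from the same component, the likelihood for component k is f_k(x₁)·f_k(x₂).
  p_A = [0.102849] × [0.0753583] = 0.00775055
  p_B = [0.229179] × [0.2089] = 0.0478755
  p_C = [0.024936] × [0.0359642] = 0.000896805
Prior × likelihood for each component:
  w_A·p_A = 0.28 × 0.00775055 = 0.00217015
  w_B·p_B = 0.57 × 0.0478755 = 0.027289
  w_C·p_C = 0.15 × 0.000896805 = 0.000134521
Marginal: 0.00217015 + 0.027289 + 0.000134521 = 0.0295937
Responsibility of Setting A: 0.00217015 / 0.0295937 ≈ 0.073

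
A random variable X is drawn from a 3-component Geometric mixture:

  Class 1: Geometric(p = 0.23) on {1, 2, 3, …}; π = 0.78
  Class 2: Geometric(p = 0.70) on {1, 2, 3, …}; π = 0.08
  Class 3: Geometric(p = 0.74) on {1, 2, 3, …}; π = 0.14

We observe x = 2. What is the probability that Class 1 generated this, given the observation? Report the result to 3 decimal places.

Posterior ∝ prior × likelihood, so P(k | x) ∝ π_k f_k(x); normalise over all components.
Evaluate each component's likelihood at the observed value:
  f_1 = 0.23·(1−0.23)^1 = 0.23·0.77 = 0.1771
  f_2 = 0.70·(1−0.70)^1 = 0.70·0.3 = 0.21
  f_3 = 0.74·(1−0.74)^1 = 0.74·0.26 = 0.1924
Multiply by the mixture weights:
  π_1·f_1 = 0.78 × 0.1771 = 0.138138
  π_2·f_2 = 0.08 × 0.21 = 0.0168
  π_3·f_3 = 0.14 × 0.1924 = 0.026936
Sum: 0.138138 + 0.0168 + 0.026936 = 0.181874
Responsibility of Class 1: 0.138138 / 0.181874 ≈ 0.760

0.760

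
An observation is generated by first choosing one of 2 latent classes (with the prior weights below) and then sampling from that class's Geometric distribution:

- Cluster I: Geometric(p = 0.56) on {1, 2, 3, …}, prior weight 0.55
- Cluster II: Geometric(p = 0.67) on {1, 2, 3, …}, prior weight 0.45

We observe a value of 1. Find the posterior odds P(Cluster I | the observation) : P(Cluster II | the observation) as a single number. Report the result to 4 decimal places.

1.0216

Posterior odds = (w_i f_i(x)) / (w_j f_j(x)); the normalising sum cancels.
Component likelihoods at x = 1:
  L_I = 0.56·(1−0.56)^0 = 0.56·1 = 0.56
  L_II = 0.67·(1−0.67)^0 = 0.67·1 = 0.67
0.308 / 0.3015 ≈ 1.0216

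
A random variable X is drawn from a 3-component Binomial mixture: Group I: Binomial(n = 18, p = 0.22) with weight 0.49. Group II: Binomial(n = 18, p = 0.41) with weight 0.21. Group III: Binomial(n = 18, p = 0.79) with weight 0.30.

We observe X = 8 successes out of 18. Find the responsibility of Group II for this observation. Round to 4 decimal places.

Posterior ∝ prior × likelihood, so P(k | x) ∝ π_k f_k(x); normalise over all components.
Component likelihoods at x = 8 successes out of 18:
  p_I = C(18,8)·0.22^8·0.78^10 = 43758·5.48759e-06·0.0833578 = 0.0200164
  p_II = C(18,8)·0.41^8·0.59^10 = 43758·0.000798493·0.00511117 = 0.178586
  p_III = C(18,8)·0.79^8·0.21^10 = 43758·0.151711·1.66799e-07 = 0.0011073
Weight by the priors:
  π_I·p_I = 0.49 × 0.0200164 = 0.00980801
  π_II·p_II = 0.21 × 0.178586 = 0.0375031
  π_III·p_III = 0.30 × 0.0011073 = 0.000332191
Denominator: 0.00980801 + 0.0375031 + 0.000332191 = 0.0476434
Responsibility of Group II: 0.0375031 / 0.0476434 ≈ 0.7872

0.7872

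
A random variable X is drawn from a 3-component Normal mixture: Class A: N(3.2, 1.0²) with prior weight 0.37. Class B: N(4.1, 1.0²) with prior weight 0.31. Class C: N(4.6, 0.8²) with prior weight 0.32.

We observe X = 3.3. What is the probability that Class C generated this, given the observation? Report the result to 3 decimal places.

P(component k | x) = P(Z=k)·f_k(x) / marginal(x), where marginal(x) = Σ_j P(Z=j)·f_j(x).
Evaluate each component's likelihood at the observed value:
  L_A = (1/(1.0·√(2π)))·exp(−(3.3−3.2)²/(2·1.0²)) = 0.398942·exp(-0.00500) = 0.396953
  L_B = (1/(1.0·√(2π)))·exp(−(3.3−4.1)²/(2·1.0²)) = 0.398942·exp(-0.32000) = 0.289692
  L_C = (1/(0.8·√(2π)))·exp(−(3.3−4.6)²/(2·0.8²)) = 0.498678·exp(-1.32031) = 0.133173
Weight by the priors:
  P(Z=A)·L_A = 0.37 × 0.396953 = 0.146872
  P(Z=B)·L_B = 0.31 × 0.289692 = 0.0898044
  P(Z=C)·L_C = 0.32 × 0.133173 = 0.0426153
Normaliser: 0.146872 + 0.0898044 + 0.0426153 = 0.279292
Responsibility of Class C: 0.0426153 / 0.279292 ≈ 0.153

0.153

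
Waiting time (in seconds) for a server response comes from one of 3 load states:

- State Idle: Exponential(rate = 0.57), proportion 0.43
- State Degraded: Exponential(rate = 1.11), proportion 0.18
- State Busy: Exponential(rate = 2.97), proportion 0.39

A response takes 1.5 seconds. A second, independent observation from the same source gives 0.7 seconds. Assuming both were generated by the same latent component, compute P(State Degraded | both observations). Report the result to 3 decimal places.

Posterior ∝ prior × likelihood, so P(k | x) ∝ π_k f_k(x); normalise over all components.
Since both observations come from the same component, the likelihood for component k is f_k(x₁)·f_k(x₂).
  f_Idle = [0.57·e^(−0.57·1.5) = 0.57·e^(−0.8550) = 0.242411] × [0.382465] = 0.0927138
  f_Degraded = [1.11·e^(−1.11·1.5) = 1.11·e^(−1.6650) = 0.210002] × [0.510359] = 0.107176
  f_Busy = [2.97·e^(−2.97·1.5) = 2.97·e^(−4.4550) = 0.0345124] × [0.371414] = 0.0128184
Weight by the priors:
  π_Idle·f_Idle = 0.43 × 0.0927138 = 0.0398669
  π_Degraded·f_Degraded = 0.18 × 0.107176 = 0.0192917
  π_Busy·f_Busy = 0.39 × 0.0128184 = 0.00499916
Denominator: 0.0398669 + 0.0192917 + 0.00499916 = 0.0641578
So the posterior for State Degraded is 0.0192917 / 0.0641578 ≈ 0.301.

0.301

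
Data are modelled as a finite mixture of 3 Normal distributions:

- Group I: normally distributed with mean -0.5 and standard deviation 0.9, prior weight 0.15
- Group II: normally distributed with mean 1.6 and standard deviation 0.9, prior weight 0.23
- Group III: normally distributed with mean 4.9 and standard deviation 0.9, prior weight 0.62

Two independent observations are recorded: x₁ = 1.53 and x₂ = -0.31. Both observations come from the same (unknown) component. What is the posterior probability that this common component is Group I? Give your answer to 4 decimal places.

0.3233

The responsibility of component k is P(Z=k) f_k(x) divided by Σ_j P(Z=j) f_j(x).
Since both observations come from the same component, the likelihood for component k is f_k(x₁)·f_k(x₂).
  L_I = [0.0348277] × [0.433501] = 0.0150978
  L_II = [0.44193] × [0.0466309] = 0.0206076
  L_III = [0.000400014] × [2.34312e-08] = 9.37284e-12
Weight by the priors:
  P(Z=I)·L_I = 0.15 × 0.0150978 = 0.00226467
  P(Z=II)·L_II = 0.23 × 0.0206076 = 0.00473975
  P(Z=III)·L_III = 0.62 × 9.37284e-12 = 5.81116e-12
Evidence: 0.00226467 + 0.00473975 + 5.81116e-12 = 0.00700442
Responsibility of Group I: 0.00226467 / 0.00700442 ≈ 0.3233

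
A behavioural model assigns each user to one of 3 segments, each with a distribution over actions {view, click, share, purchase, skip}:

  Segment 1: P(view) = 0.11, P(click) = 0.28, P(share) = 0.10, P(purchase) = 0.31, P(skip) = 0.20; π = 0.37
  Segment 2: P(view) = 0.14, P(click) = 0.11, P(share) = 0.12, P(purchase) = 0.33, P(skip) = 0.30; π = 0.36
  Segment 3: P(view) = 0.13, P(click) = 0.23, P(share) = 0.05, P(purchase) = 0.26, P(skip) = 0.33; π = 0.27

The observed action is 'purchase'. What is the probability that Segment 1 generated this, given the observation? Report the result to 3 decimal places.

0.378

P(component k | x) = π_k·f_k(x) / marginal(x), where marginal(x) = Σ_j π_j·f_j(x).
Categorical probabilities:
  p_1 = P(purchase | comp) = 0.31
  p_2 = P(purchase | comp) = 0.33
  p_3 = P(purchase | comp) = 0.26
Multiply by the mixture weights:
  π_1·p_1 = 0.37 × 0.31 = 0.1147
  π_2·p_2 = 0.36 × 0.33 = 0.1188
  π_3·p_3 = 0.27 × 0.26 = 0.0702
Sum: 0.1147 + 0.1188 + 0.0702 = 0.3037
Responsibility of Segment 1: 0.1147 / 0.3037 ≈ 0.378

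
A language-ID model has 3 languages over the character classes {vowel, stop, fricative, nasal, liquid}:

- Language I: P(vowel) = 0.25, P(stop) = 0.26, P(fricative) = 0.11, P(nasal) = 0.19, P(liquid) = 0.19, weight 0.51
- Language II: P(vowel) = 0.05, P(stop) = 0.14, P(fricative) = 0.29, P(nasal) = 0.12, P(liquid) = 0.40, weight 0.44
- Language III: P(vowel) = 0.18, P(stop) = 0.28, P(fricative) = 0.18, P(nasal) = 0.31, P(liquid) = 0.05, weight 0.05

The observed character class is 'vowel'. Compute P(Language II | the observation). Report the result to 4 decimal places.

Apply Bayes' rule: the posterior for each component is proportional to its prior times its likelihood at x.
Evaluate each component's likelihood at the observed value:
  f_I = P(vowel | comp) = 0.25
  f_II = P(vowel | comp) = 0.05
  f_III = P(vowel | comp) = 0.18
Prior × likelihood for each component:
  π_I·f_I = 0.51 × 0.25 = 0.1275
  π_II·f_II = 0.44 × 0.05 = 0.022
  π_III·f_III = 0.05 × 0.18 = 0.009
Evidence: 0.1275 + 0.022 + 0.009 = 0.1585
Responsibility of Language II: 0.022 / 0.1585 ≈ 0.1388

0.1388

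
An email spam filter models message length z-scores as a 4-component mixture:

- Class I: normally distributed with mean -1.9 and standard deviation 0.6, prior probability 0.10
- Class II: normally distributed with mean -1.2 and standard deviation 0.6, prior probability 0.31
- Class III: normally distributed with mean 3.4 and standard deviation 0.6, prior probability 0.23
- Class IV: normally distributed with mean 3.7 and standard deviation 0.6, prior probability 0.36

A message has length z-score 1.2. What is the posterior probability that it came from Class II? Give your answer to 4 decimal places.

0.2352

Posterior ∝ prior × likelihood, so P(k | x) ∝ π_k f_k(x); normalise over all components.
Normal densities:
  L_I = 1.06202e-06
  L_II = 0.00022305
  L_III = 0.000800451
  L_IV = 0.000112938
Prior × likelihood for each component:
  π_I·L_I = 0.10 × 1.06202e-06 = 1.06202e-07
  π_II·L_II = 0.31 × 0.00022305 = 6.91456e-05
  π_III·L_III = 0.23 × 0.000800451 = 0.000184104
  π_IV·L_IV = 0.36 × 0.000112938 = 4.06578e-05
Sum: 1.06202e-07 + 6.91456e-05 + 0.000184104 + 4.06578e-05 = 0.000294013
So the posterior for Class II is 6.91456e-05 / 0.000294013 ≈ 0.2352.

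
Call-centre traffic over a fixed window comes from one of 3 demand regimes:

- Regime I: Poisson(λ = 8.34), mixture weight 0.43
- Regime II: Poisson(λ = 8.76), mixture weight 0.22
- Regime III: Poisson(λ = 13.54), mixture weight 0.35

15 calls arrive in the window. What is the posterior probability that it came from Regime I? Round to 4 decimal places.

By Bayes' theorem, P(k | x) = π_k f_k(x) / Σ_j π_j f_j(x).
Evaluate each component's likelihood at the observed value:
  f_I = e^(−8.34)·8.34^15/15! = 0.0119943
  f_II = e^(−8.76)·8.76^15/15! = 0.0164681
  f_III = e^(−13.54)·13.54^15/15! = 0.0949365
Weight by the priors:
  π_I·f_I = 0.43 × 0.0119943 = 0.00515755
  π_II·f_II = 0.22 × 0.0164681 = 0.00362297
  π_III·f_III = 0.35 × 0.0949365 = 0.0332278
Denominator: 0.00515755 + 0.00362297 + 0.0332278 = 0.0420083
So the posterior for Regime I is 0.00515755 / 0.0420083 ≈ 0.1228.

0.1228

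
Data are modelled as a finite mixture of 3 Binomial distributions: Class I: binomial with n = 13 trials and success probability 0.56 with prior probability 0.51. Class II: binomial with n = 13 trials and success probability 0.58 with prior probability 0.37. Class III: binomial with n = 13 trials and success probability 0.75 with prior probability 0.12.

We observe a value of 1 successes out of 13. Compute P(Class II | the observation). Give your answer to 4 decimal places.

0.3006

Apply Bayes' rule: the posterior for each component is proportional to its prior times its likelihood at x.
Component likelihoods at x = 1 successes out of 13:
  f_I = C(13,1)·0.56^1·0.44^12 = 13·0.56·5.26541e-05 = 0.000383322
  f_II = C(13,1)·0.58^1·0.42^12 = 13·0.58·3.01295e-05 = 0.000227176
  f_III = C(13,1)·0.75^1·0.25^12 = 13·0.75·5.96046e-08 = 5.81145e-07
Weight by the priors:
  w_I·f_I = 0.51 × 0.000383322 = 0.000195494
  w_II·f_II = 0.37 × 0.000227176 = 8.40552e-05
  w_III·f_III = 0.12 × 5.81145e-07 = 6.97374e-08
Normaliser: 0.000195494 + 8.40552e-05 + 6.97374e-08 = 0.000279619
Responsibility of Class II: 8.40552e-05 / 0.000279619 ≈ 0.3006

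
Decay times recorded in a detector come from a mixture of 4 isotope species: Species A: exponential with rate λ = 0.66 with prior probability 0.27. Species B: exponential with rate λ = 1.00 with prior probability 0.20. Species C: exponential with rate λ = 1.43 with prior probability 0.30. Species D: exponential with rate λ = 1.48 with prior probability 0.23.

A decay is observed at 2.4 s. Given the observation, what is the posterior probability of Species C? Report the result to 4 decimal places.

The responsibility of component k is P(Z=k) f_k(x) divided by Σ_j P(Z=j) f_j(x).
Exponential densities:
  f_A = 0.66·e^(−0.66·2.4) = 0.66·e^(−1.5840) = 0.135401
  f_B = 1.00·e^(−1.00·2.4) = 1.00·e^(−2.4000) = 0.090718
  f_C = 1.43·e^(−1.43·2.4) = 1.43·e^(−3.4320) = 0.0462208
  f_D = 1.48·e^(−1.48·2.4) = 1.48·e^(−3.5520) = 0.0424275
Multiply by the mixture weights:
  P(Z=A)·f_A = 0.27 × 0.135401 = 0.0365582
  P(Z=B)·f_B = 0.20 × 0.090718 = 0.0181436
  P(Z=C)·f_C = 0.30 × 0.0462208 = 0.0138662
  P(Z=D)·f_D = 0.23 × 0.0424275 = 0.00975833
Evidence: 0.0365582 + 0.0181436 + 0.0138662 + 0.00975833 = 0.0783264
P(Species C | data) = 0.0138662 / 0.0783264 ≈ 0.1770

0.1770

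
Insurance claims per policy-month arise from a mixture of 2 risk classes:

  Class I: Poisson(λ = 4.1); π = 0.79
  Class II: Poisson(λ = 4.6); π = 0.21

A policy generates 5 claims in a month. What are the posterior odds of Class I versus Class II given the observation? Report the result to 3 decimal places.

3.489

Posterior odds = (P(Z=i) f_i(x)) / (P(Z=j) f_j(x)); the normalising sum cancels.
Poisson probabilities:
  f_I = 0.160004
  f_II = 0.172526
Posterior odds = (P(Z=I)·f_I) / (P(Z=II)·f_II) = (0.79·0.160004) / (0.21·0.172526) = 0.126403 / 0.0362304 ≈ 3.489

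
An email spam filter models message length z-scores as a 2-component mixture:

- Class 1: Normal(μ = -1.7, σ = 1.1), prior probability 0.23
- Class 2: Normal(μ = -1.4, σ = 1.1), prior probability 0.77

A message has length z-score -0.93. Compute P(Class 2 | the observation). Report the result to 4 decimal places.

0.7961

Posterior ∝ prior × likelihood, so P(k | x) ∝ w_k f_k(x); normalise over all components.
Component likelihoods at x = -0.93:
  f_1 = (1/(1.1·√(2π)))·exp(−(-0.93−-1.7)²/(2·1.1²)) = 0.362675·exp(-0.24500) = 0.283867
  f_2 = (1/(1.1·√(2π)))·exp(−(-0.93−-1.4)²/(2·1.1²)) = 0.362675·exp(-0.09128) = 0.331035
Multiply by the mixture weights:
  w_1·f_1 = 0.23 × 0.283867 = 0.0652895
  w_2·f_2 = 0.77 × 0.331035 = 0.254897
Denominator: 0.0652895 + 0.254897 = 0.320187
P(Class 2 | -0.93) ≈ 0.7961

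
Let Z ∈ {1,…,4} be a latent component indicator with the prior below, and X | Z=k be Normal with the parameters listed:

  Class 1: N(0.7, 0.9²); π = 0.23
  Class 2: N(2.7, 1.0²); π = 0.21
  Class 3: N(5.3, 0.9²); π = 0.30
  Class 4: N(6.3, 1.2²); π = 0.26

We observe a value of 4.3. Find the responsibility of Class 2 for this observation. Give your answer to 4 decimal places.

0.1998

Apply Bayes' rule: the posterior for each component is proportional to its prior times its likelihood at x.
Component likelihoods at x = 4.3:
  p_1 = 0.0001487
  p_2 = 0.110921
  p_3 = 0.239103
  p_4 = 0.0828976
Unnormalised posteriors:
  π_1·p_1 = 0.23 × 0.0001487 = 3.42011e-05
  π_2·p_2 = 0.21 × 0.110921 = 0.0232934
  π_3·p_3 = 0.30 × 0.239103 = 0.0717308
  π_4·p_4 = 0.26 × 0.0828976 = 0.0215534
Marginal: 3.42011e-05 + 0.0232934 + 0.0717308 + 0.0215534 = 0.116612
So the posterior for Class 2 is 0.0232934 / 0.116612 ≈ 0.1998.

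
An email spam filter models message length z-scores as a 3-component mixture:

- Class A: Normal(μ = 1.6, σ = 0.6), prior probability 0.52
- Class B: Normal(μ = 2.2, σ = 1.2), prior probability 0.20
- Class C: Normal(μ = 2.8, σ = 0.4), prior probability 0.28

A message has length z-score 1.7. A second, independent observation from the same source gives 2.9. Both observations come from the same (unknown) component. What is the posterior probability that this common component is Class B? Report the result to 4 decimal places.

0.3805

Posterior ∝ prior × likelihood, so P(k | x) ∝ π_k f_k(x); normalise over all components.
Since both observations come from the same component, the likelihood for component k is f_k(x₁)·f_k(x₂).
  p_A = [0.655733] × [0.0635877] = 0.0416965
  p_B = [0.30481] × [0.280439] = 0.0854807
  p_C = [0.0227339] × [0.96667] = 0.0219762
Prior × likelihood for each component:
  π_A·p_A = 0.52 × 0.0416965 = 0.0216822
  π_B·p_B = 0.20 × 0.0854807 = 0.0170961
  π_C·p_C = 0.28 × 0.0219762 = 0.00615333
Marginal: 0.0216822 + 0.0170961 + 0.00615333 = 0.0449317
So the posterior for Class B is 0.0170961 / 0.0449317 ≈ 0.3805.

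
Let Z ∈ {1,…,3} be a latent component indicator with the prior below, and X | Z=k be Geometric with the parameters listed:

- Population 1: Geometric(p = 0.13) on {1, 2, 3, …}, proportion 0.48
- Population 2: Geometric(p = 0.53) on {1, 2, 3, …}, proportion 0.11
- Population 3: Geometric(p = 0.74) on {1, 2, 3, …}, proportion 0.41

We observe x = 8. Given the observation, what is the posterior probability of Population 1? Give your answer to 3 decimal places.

By Bayes' theorem, P(k | x) = π_k f_k(x) / Σ_j π_j f_j(x).
Component likelihoods at x = 8:
  p_1 = 0.13·(1−0.13)^7 = 0.13·0.377255 = 0.0490431
  p_2 = 0.53·(1−0.53)^7 = 0.53·0.00506623 = 0.0026851
  p_3 = 0.74·(1−0.74)^7 = 0.74·8.03181e-05 = 5.94354e-05
Unnormalised posteriors:
  π_1·p_1 = 0.48 × 0.0490431 = 0.0235407
  π_2·p_2 = 0.11 × 0.0026851 = 0.000295361
  π_3·p_3 = 0.41 × 5.94354e-05 = 2.43685e-05
Denominator: 0.0235407 + 0.000295361 + 2.43685e-05 = 0.0238604
P(Population 1 | 8) ≈ 0.987

0.987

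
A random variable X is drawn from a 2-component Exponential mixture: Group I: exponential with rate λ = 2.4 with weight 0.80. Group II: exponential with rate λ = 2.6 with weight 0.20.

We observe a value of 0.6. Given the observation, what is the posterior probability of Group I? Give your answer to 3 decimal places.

0.806

The responsibility of component k is π_k f_k(x) divided by Σ_j π_j f_j(x).
Exponential densities:
  p_I = 0.568627
  p_II = 0.546354
Multiply by the mixture weights:
  π_I·p_I = 0.80 × 0.568627 = 0.454901
  π_II·p_II = 0.20 × 0.546354 = 0.109271
Evidence: 0.454901 + 0.109271 = 0.564172
Responsibility of Group I: 0.454901 / 0.564172 ≈ 0.806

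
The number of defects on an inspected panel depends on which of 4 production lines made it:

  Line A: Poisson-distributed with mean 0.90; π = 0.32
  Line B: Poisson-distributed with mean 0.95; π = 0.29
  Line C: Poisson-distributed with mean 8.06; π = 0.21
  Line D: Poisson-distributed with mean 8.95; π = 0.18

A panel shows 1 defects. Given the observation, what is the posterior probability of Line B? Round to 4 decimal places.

The responsibility of component k is π_k f_k(x) divided by Σ_j π_j f_j(x).
Poisson probabilities:
  p_A = e^(−0.90)·0.90^1/1! = 0.365913
  p_B = e^(−0.95)·0.95^1/1! = 0.367404
  p_C = e^(−8.06)·8.06^1/1! = 0.00254637
  p_D = e^(−8.95)·8.95^1/1! = 0.00116115
Unnormalised posteriors:
  π_A·p_A = 0.32 × 0.365913 = 0.117092
  π_B·p_B = 0.29 × 0.367404 = 0.106547
  π_C·p_C = 0.21 × 0.00254637 = 0.000534738
  π_D·p_D = 0.18 × 0.00116115 = 0.000209007
Sum: 0.117092 + 0.106547 + 0.000534738 + 0.000209007 = 0.224383
So the posterior for Line B is 0.106547 / 0.224383 ≈ 0.4748.

0.4748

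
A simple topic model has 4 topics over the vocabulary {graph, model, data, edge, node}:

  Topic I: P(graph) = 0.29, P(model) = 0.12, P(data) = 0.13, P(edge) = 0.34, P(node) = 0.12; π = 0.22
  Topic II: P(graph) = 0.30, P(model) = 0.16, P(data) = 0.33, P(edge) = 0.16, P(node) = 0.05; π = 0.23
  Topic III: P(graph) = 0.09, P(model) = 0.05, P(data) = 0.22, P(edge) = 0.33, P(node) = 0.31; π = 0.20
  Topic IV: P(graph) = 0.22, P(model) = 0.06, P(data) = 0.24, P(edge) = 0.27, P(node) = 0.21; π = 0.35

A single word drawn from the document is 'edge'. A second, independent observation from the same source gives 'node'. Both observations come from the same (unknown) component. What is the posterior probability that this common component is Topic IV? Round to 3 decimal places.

P(component k | x) = π_k·f_k(x) / marginal(x), where marginal(x) = Σ_j π_j·f_j(x).
Since both observations come from the same component, the likelihood for component k is f_k(x₁)·f_k(x₂).
  p_I = [P(edge | comp) = 0.34] × [0.12] = 0.0408
  p_II = [P(edge | comp) = 0.16] × [0.05] = 0.008
  p_III = [P(edge | comp) = 0.33] × [0.31] = 0.1023
  p_IV = [P(edge | comp) = 0.27] × [0.21] = 0.0567
Unnormalised posteriors:
  π_I·p_I = 0.22 × 0.0408 = 0.008976
  π_II·p_II = 0.23 × 0.008 = 0.00184
  π_III·p_III = 0.20 × 0.1023 = 0.02046
  π_IV·p_IV = 0.35 × 0.0567 = 0.019845
Evidence: 0.008976 + 0.00184 + 0.02046 + 0.019845 = 0.051121
Responsibility of Topic IV: 0.019845 / 0.051121 ≈ 0.388

0.388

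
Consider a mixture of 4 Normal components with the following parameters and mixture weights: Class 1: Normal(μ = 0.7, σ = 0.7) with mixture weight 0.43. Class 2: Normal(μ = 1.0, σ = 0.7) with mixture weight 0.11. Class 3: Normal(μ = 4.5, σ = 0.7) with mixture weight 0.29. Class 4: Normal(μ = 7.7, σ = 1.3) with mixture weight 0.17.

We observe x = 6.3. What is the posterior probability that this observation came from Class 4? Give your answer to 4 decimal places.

0.8282

By Bayes' theorem, P(k | x) = π_k f_k(x) / Σ_j π_j f_j(x).
Normal densities:
  p_1 = 7.21753e-15
  p_2 = 2.03008e-13
  p_3 = 0.0208921
  p_4 = 0.171841
Unnormalised posteriors:
  π_1·p_1 = 0.43 × 7.21753e-15 = 3.10354e-15
  π_2·p_2 = 0.11 × 2.03008e-13 = 2.23309e-14
  π_3·p_3 = 0.29 × 0.0208921 = 0.0060587
  π_4·p_4 = 0.17 × 0.171841 = 0.029213
Normaliser: 3.10354e-15 + 2.23309e-14 + 0.0060587 + 0.029213 = 0.0352717
Responsibility of Class 4: 0.029213 / 0.0352717 ≈ 0.8282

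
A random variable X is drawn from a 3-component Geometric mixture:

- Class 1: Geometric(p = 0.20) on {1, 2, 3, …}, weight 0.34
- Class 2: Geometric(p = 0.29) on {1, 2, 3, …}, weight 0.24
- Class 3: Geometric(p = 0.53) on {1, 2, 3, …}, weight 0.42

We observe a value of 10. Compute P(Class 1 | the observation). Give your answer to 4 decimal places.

P(component k | x) = π_k·f_k(x) / marginal(x), where marginal(x) = Σ_j π_j·f_j(x).
Geometric probabilities:
  f_1 = 0.0268435
  f_2 = 0.0132961
  f_3 = 0.000593139
Multiply by the mixture weights:
  π_1·f_1 = 0.34 × 0.0268435 = 0.00912681
  π_2·f_2 = 0.24 × 0.0132961 = 0.00319106
  π_3·f_3 = 0.42 × 0.000593139 = 0.000249118
Marginal: 0.00912681 + 0.00319106 + 0.000249118 = 0.012567
P(Class 1 | 10) ≈ 0.7263

0.7263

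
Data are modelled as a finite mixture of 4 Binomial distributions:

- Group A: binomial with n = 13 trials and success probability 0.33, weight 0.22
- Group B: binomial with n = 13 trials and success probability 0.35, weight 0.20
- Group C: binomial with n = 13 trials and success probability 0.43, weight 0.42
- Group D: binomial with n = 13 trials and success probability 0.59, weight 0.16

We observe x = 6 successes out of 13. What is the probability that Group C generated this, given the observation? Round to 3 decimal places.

0.518

Apply Bayes' rule: the posterior for each component is proportional to its prior times its likelihood at x.
Evaluate each component's likelihood at the observed value:
  p_A = C(13,6)·0.33^6·0.67^7 = 1716·0.00129147·0.0606071 = 0.134315
  p_B = C(13,6)·0.35^6·0.65^7 = 1716·0.00183827·0.0490223 = 0.154639
  p_C = C(13,6)·0.43^6·0.57^7 = 1716·0.00632136·0.019549 = 0.212057
  p_D = C(13,6)·0.59^6·0.41^7 = 1716·0.0421805·0.00194754 = 0.140967
Prior × likelihood for each component:
  π_A·p_A = 0.22 × 0.134315 = 0.0295493
  π_B·p_B = 0.20 × 0.154639 = 0.0309278
  π_C·p_C = 0.42 × 0.212057 = 0.0890638
  π_D·p_D = 0.16 × 0.140967 = 0.0225547
Normaliser: 0.0295493 + 0.0309278 + 0.0890638 + 0.0225547 = 0.172096
P(Group C | data) ≈ 0.518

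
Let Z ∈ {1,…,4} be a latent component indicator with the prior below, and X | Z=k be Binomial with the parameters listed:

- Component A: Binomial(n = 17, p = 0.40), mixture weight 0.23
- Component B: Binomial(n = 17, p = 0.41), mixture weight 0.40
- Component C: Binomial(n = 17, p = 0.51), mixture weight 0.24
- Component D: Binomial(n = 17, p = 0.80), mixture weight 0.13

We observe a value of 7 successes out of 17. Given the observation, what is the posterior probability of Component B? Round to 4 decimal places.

0.4989

By Bayes' theorem, P(k | x) = π_k f_k(x) / Σ_j π_j f_j(x).
Component likelihoods at x = 7 successes out of 17:
  p_A = 0.192667
  p_B = 0.19359
  p_C = 0.13926
  p_D = 0.000417643
Prior × likelihood for each component:
  π_A·p_A = 0.23 × 0.192667 = 0.0443134
  π_B·p_B = 0.40 × 0.19359 = 0.0774358
  π_C·p_C = 0.24 × 0.13926 = 0.0334224
  π_D·p_D = 0.13 × 0.000417643 = 5.42935e-05
Normaliser: 0.0443134 + 0.0774358 + 0.0334224 + 5.42935e-05 = 0.155226
Responsibility of Component B: 0.0774358 / 0.155226 ≈ 0.4989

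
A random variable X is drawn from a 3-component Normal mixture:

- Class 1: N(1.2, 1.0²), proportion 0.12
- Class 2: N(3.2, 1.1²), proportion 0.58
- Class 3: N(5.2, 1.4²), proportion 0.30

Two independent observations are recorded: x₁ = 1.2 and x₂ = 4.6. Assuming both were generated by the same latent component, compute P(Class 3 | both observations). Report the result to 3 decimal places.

0.054

Apply Bayes' rule: the posterior for each component is proportional to its prior times its likelihood at x.
Since both observations come from the same component, the likelihood for component k is f_k(x₁)·f_k(x₂).
  L_1 = [(1/(1.0·√(2π)))·exp(−(1.2−1.2)²/(2·1.0²)) = 0.398942·exp(-0.00000) = 0.398942] × [0.00123222] = 0.000491584
  L_2 = [(1/(1.1·√(2π)))·exp(−(1.2−3.2)²/(2·1.1²)) = 0.362675·exp(-1.65289) = 0.0694505] × [0.161352] = 0.011206
  L_3 = [(1/(1.4·√(2π)))·exp(−(1.2−5.2)²/(2·1.4²)) = 0.284959·exp(-4.08163) = 0.00481007] × [0.259955] = 0.0012504
Multiply by the mixture weights:
  P(Z=1)·L_1 = 0.12 × 0.000491584 = 5.89901e-05
  P(Z=2)·L_2 = 0.58 × 0.011206 = 0.00649947
  P(Z=3)·L_3 = 0.30 × 0.0012504 = 0.00037512
Sum: 5.89901e-05 + 0.00649947 + 0.00037512 = 0.00693358
P(Class 3 | x₁,x₂) = 0.00037512 / 0.00693358 ≈ 0.054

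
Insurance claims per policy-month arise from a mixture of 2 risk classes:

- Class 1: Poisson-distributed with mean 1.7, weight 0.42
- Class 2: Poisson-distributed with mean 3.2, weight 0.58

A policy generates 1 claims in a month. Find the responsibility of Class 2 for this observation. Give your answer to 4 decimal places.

P(component k | x) = π_k·f_k(x) / marginal(x), where marginal(x) = Σ_j π_j·f_j(x).
Evaluate each component's likelihood at the observed value:
  f_1 = 0.310562
  f_2 = 0.130439
Unnormalised posteriors:
  π_1·f_1 = 0.42 × 0.310562 = 0.130436
  π_2·f_2 = 0.58 × 0.130439 = 0.0756547
Sum: 0.130436 + 0.0756547 = 0.206091
P(Class 2 | the observation) = 0.0756547 / 0.206091 ≈ 0.3671

0.3671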